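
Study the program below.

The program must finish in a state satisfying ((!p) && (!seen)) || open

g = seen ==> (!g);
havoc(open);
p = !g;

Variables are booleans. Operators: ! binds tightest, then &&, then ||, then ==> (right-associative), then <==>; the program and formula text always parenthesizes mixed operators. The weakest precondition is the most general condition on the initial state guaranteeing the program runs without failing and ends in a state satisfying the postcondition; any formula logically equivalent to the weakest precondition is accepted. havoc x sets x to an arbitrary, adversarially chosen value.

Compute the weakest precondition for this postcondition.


Working backward. After the program, ((!p) && (!seen)) || open must hold.
Before p := !g: (g && (!seen)) || open
Before havoc open: g && (!seen)
Before g := seen ==> (!g): (seen ==> (!g)) && (!seen)
Answer: WP = (seen ==> (!g)) && (!seen)


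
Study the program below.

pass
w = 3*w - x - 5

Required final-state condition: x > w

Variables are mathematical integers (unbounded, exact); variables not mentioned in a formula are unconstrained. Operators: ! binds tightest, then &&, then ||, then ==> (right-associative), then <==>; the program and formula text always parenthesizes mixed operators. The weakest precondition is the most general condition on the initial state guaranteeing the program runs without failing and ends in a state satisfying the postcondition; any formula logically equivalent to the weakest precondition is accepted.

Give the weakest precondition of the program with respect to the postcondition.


Working backward. After the program, x > w must hold.
Before w := 3*w - x - 5: 2*x > 3*w - 5
Before skip: 2*x > 3*w - 5
Answer: WP = 2*x > 3*w - 5


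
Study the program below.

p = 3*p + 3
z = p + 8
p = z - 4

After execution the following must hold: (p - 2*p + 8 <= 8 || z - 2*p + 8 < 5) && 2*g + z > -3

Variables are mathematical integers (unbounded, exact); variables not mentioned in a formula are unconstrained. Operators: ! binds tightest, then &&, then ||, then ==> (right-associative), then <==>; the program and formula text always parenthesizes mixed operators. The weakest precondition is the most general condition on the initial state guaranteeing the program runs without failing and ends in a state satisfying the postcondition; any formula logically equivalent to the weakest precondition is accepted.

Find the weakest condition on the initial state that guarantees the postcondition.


Working backward. After the program, the postcondition (p - 2*p + 8 <= 8 || z - 2*p + 8 < 5) && 2*g + z > -3 must hold; in canonical form it is (p >= 0 || z < 2*p - 3) && 2*g + z > -3.
Before p := z - 4: (z >= 4 || z > 11) && 2*g + z > -3
Before z := p + 8: (p >= -4 || p > 3) && 2*g + p > -11
Before p := 3*p + 3: (3*p >= -7 || 3*p > 0) && 2*g + 3*p > -14
Answer: WP = (3*p >= -7 || 3*p > 0) && 2*g + 3*p > -14


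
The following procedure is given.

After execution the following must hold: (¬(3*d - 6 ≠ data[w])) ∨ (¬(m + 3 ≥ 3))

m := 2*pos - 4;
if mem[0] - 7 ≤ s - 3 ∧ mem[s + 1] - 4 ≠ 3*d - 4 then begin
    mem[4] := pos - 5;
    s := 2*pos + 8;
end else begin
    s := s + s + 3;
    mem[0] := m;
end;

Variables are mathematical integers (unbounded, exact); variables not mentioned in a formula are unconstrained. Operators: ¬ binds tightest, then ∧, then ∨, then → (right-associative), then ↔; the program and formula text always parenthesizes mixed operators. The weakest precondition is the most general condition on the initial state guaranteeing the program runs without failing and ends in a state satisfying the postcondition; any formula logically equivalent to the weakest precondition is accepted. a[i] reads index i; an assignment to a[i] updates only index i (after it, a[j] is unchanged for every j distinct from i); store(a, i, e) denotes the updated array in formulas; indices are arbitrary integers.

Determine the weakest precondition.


Working backward. After the program, the postcondition (¬(3*d - 6 ≠ data[w])) ∨ (¬(m + 3 ≥ 3)) must hold; in canonical form it is (¬(3*d ≠ data[w] + 6)) ∨ (¬(m ≥ 0)).
Then branch requires (¬(3*d ≠ data[w] + 6)) ∨ (¬(m ≥ 0)); else branch requires (¬(3*d ≠ data[w] + 6)) ∨ (¬(m ≥ 0)).
Before the if: ((mem[0] ≤ s + 4 ∧ mem[s + 1] ≠ 3*d) → ((¬(3*d ≠ data[w] + 6)) ∨ (¬(m ≥ 0)))) ∧ ((¬(mem[0] ≤ s + 4 ∧ mem[s + 1] ≠ 3*d)) → ((¬(3*d ≠ data[w] + 6)) ∨ (¬(m ≥ 0))))
Before m := 2*pos - 4: ((mem[0] ≤ s + 4 ∧ mem[s + 1] ≠ 3*d) → ((¬(3*d ≠ data[w] + 6)) ∨ (¬(2*pos ≥ 4)))) ∧ ((¬(mem[0] ≤ s + 4 ∧ mem[s + 1] ≠ 3*d)) → ((¬(3*d ≠ data[w] + 6)) ∨ (¬(2*pos ≥ 4))))
Answer: WP = ((mem[0] ≤ s + 4 ∧ mem[s + 1] ≠ 3*d) → ((¬(3*d ≠ data[w] + 6)) ∨ (¬(2*pos ≥ 4)))) ∧ ((¬(mem[0] ≤ s + 4 ∧ mem[s + 1] ≠ 3*d)) → ((¬(3*d ≠ data[w] + 6)) ∨ (¬(2*pos ≥ 4))))


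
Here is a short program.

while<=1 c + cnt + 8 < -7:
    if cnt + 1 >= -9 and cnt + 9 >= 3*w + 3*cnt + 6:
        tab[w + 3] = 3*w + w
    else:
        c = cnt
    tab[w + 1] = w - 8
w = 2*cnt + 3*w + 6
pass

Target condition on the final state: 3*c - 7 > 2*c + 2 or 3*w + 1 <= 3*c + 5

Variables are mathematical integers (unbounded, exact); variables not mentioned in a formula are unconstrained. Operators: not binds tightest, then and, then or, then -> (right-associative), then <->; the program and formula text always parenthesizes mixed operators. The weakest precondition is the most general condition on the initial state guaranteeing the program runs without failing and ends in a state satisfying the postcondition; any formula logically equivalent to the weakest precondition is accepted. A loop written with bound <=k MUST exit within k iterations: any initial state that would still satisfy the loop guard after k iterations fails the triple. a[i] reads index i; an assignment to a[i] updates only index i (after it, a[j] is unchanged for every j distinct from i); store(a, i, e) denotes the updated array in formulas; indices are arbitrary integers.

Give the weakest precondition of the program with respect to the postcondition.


Working backward. After the program, the postcondition 3*c - 7 > 2*c + 2 or 3*w + 1 <= 3*c + 5 must hold; in canonical form it is c > 9 or 3*w <= 3*c + 4.
Before skip: c > 9 or 3*w <= 3*c + 4
Before w := 2*cnt + 3*w + 6: c > 9 or 6*cnt + 9*w <= 3*c - 14
Before the loop (bound <=1), unroll the exhaustion recursion (WP_0 = exit-now case; WP_j = one more guarded iteration, up to j = 1):
  WP_0: (not (c + cnt < -15)) and (c > 9 or 6*cnt + 9*w <= 3*c - 14)
  WP_1: (c + cnt < -15 -> (((cnt >= -10 and 2*cnt + 3*w <= 3) -> ((not (c + cnt < -15)) and (c > 9 or 6*cnt + 9*w <= 3*c - 14))) and ((not (cnt >= -10 and 2*cnt + 3*w <= 3)) -> ((not (2*cnt < -15)) and (cnt > 9 or 3*cnt + 9*w <= -14))))) and ((not (c + cnt < -15)) -> (c > 9 or 6*cnt + 9*w <= 3*c - 14))
So before the loop: (c + cnt < -15 -> (((cnt >= -10 and 2*cnt + 3*w <= 3) -> ((not (c + cnt < -15)) and (c > 9 or 6*cnt + 9*w <= 3*c - 14))) and ((not (cnt >= -10 and 2*cnt + 3*w <= 3)) -> ((not (2*cnt < -15)) and (cnt > 9 or 3*cnt + 9*w <= -14))))) and ((not (c + cnt < -15)) -> (c > 9 or 6*cnt + 9*w <= 3*c - 14))
Answer: WP = (c + cnt < -15 -> (((cnt >= -10 and 2*cnt + 3*w <= 3) -> ((not (c + cnt < -15)) and (c > 9 or 6*cnt + 9*w <= 3*c - 14))) and ((not (cnt >= -10 and 2*cnt + 3*w <= 3)) -> ((not (2*cnt < -15)) and (cnt > 9 or 3*cnt + 9*w <= -14))))) and ((not (c + cnt < -15)) -> (c > 9 or 6*cnt + 9*w <= 3*c - 14))


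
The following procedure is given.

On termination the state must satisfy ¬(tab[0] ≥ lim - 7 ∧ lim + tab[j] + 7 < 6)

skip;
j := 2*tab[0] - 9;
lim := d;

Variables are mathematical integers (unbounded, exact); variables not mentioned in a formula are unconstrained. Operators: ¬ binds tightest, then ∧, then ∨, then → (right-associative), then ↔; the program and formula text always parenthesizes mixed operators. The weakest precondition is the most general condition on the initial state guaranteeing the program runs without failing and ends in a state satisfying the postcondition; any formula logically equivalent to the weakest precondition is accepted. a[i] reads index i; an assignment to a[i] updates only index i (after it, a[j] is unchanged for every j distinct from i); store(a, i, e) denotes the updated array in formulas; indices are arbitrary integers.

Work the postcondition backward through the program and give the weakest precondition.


Working backward. After the program, the postcondition ¬(tab[0] ≥ lim - 7 ∧ lim + tab[j] + 7 < 6) must hold; in canonical form it is ¬(tab[0] ≥ lim - 7 ∧ tab[j] + lim < -1).
Before lim := d: ¬(tab[0] ≥ d - 7 ∧ tab[j] + d < -1)
Before j := 2*tab[0] - 9: ¬(tab[0] ≥ d - 7 ∧ tab[2*tab[0] - 9] + d < -1)
Before skip: ¬(tab[0] ≥ d - 7 ∧ tab[2*tab[0] - 9] + d < -1)
Answer: WP = ¬(tab[0] ≥ d - 7 ∧ tab[2*tab[0] - 9] + d < -1)


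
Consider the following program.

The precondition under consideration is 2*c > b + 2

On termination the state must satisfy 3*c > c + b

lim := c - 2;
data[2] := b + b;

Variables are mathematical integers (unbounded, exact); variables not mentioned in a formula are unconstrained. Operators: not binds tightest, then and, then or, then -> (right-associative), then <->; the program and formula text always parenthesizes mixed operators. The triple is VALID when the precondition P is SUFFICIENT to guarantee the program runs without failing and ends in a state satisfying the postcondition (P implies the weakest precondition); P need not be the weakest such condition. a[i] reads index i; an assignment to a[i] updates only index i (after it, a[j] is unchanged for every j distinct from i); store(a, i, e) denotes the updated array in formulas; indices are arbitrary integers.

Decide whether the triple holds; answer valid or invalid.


Working backward. After the program, the postcondition 3*c > c + b must hold; in canonical form it is 2*c > b.
Before data[2] := b + b: 2*c > b
Before lim := c - 2: 2*c > b
The weakest precondition is 2*c > b.
Check whether 2*c > b + 2 implies it.
Every state satisfying the precondition satisfies the weakest precondition: the implication holds.
Answer: valid


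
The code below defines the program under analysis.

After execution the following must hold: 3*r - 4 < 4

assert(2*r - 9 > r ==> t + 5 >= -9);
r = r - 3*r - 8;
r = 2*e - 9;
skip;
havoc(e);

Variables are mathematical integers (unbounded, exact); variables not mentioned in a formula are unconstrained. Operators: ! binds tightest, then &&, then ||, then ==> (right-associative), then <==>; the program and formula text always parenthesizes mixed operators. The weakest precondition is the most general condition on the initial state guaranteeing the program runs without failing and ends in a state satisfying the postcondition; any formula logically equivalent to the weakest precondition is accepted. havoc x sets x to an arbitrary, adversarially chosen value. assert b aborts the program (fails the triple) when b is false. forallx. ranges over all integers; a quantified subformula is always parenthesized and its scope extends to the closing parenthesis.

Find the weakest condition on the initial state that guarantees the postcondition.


Working backward. After the program, the postcondition 3*r - 4 < 4 must hold; in canonical form it is 3*r < 8.
Before havoc e: 3*r < 8
Before skip: 3*r < 8
Before r := 2*e - 9: 6*e < 35
Before r := r - 3*r - 8: 6*e < 35
Before assert 2*r - 9 > r ==> t + 5 >= -9: (r > 9 ==> t >= -14) && 6*e < 35
Answer: WP = (r > 9 ==> t >= -14) && 6*e < 35


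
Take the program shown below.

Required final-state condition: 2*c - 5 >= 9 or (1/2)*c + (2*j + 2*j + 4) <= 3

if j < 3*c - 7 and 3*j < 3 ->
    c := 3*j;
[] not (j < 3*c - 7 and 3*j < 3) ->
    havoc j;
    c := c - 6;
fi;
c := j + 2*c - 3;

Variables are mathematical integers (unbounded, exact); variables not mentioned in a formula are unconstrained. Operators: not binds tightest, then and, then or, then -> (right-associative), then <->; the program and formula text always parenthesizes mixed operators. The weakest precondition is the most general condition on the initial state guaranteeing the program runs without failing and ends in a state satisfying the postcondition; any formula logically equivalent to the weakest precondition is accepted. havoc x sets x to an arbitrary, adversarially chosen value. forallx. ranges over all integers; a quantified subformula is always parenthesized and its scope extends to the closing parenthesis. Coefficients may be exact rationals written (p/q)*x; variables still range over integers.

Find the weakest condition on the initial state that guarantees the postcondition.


Working backward. After the program, the postcondition 2*c - 5 >= 9 or (1/2)*c + (2*j + 2*j + 4) <= 3 must hold; in canonical form it is 2*c >= 14 or (1/2)*c + 4*j <= -1.
Before c := j + 2*c - 3: 4*c + 2*j >= 20 or c + (9/2)*j <= 1/2
Then branch requires 14*j >= 20 or (15/2)*j <= 1/2; else branch requires forall j_1. (4*c + 2*j_1 >= 44 or c + (9/2)*j_1 <= 13/2).
Before the if: ((j < 3*c - 7 and 3*j < 3) -> (14*j >= 20 or (15/2)*j <= 1/2)) and ((not (j < 3*c - 7 and 3*j < 3)) -> (forall j_1. (4*c + 2*j_1 >= 44 or c + (9/2)*j_1 <= 13/2)))
Answer: WP = ((j < 3*c - 7 and 3*j < 3) -> (14*j >= 20 or (15/2)*j <= 1/2)) and ((not (j < 3*c - 7 and 3*j < 3)) -> (forall j_1. (4*c + 2*j_1 >= 44 or c + (9/2)*j_1 <= 13/2)))


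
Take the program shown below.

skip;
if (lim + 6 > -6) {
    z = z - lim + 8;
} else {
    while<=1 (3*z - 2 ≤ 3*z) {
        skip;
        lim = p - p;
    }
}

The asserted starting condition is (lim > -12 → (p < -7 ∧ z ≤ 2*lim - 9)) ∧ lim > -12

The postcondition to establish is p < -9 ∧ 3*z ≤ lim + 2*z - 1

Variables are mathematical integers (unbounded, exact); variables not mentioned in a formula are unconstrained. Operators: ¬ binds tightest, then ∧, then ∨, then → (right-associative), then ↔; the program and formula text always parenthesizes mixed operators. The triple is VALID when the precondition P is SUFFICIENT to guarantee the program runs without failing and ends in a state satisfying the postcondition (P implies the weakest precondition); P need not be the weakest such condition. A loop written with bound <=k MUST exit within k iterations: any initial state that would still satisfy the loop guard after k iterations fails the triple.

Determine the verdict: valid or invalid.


Working backward. After the program, the postcondition p < -9 ∧ 3*z ≤ lim + 2*z - 1 must hold; in canonical form it is p < -9 ∧ z ≤ lim - 1.
Then branch requires p < -9 ∧ z ≤ 2*lim - 9; else branch requires false.
Before the if: (lim > -12 → (p < -9 ∧ z ≤ 2*lim - 9)) ∧ lim > -12
Before skip: (lim > -12 → (p < -9 ∧ z ≤ 2*lim - 9)) ∧ lim > -12
The weakest precondition is (lim > -12 → (p < -9 ∧ z ≤ 2*lim - 9)) ∧ lim > -12.
Check whether (lim > -12 → (p < -7 ∧ z ≤ 2*lim - 9)) ∧ lim > -12 implies it.
Countermodel: at the initial state lim = -11, p = -9, z = -31, the precondition holds but the weakest precondition fails.
Answer: invalid


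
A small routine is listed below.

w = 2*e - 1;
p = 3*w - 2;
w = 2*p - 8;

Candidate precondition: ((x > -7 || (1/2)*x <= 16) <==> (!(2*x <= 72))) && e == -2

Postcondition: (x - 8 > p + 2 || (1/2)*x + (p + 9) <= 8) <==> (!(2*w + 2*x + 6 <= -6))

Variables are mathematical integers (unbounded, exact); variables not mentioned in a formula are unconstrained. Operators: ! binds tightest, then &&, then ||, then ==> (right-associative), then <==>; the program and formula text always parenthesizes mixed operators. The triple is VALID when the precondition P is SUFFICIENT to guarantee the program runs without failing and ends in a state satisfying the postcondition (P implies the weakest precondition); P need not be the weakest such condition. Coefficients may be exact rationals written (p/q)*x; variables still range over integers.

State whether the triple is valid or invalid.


Working backward. After the program, the postcondition (x - 8 > p + 2 || (1/2)*x + (p + 9) <= 8) <==> (!(2*w + 2*x + 6 <= -6)) must hold; in canonical form it is (x > p + 10 || p + (1/2)*x <= -1) <==> (!(2*w + 2*x <= -12)).
Before w := 2*p - 8: (x > p + 10 || p + (1/2)*x <= -1) <==> (!(4*p + 2*x <= 4))
Before p := 3*w - 2: (x > 3*w + 8 || 3*w + (1/2)*x <= 1) <==> (!(12*w + 2*x <= 12))
Before w := 2*e - 1: (x > 6*e + 5 || 6*e + (1/2)*x <= 4) <==> (!(24*e + 2*x <= 24))
The weakest precondition is (x > 6*e + 5 || 6*e + (1/2)*x <= 4) <==> (!(24*e + 2*x <= 24)).
Check whether ((x > -7 || (1/2)*x <= 16) <==> (!(2*x <= 72))) && e == -2 implies it.
Every state satisfying the precondition satisfies the weakest precondition: the implication holds.
Answer: valid


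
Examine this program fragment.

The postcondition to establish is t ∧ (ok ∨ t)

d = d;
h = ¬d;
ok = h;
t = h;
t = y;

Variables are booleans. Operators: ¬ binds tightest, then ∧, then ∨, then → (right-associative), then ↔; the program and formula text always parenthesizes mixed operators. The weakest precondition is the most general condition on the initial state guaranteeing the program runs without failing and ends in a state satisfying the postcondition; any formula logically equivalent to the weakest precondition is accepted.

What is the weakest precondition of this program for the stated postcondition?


Working backward. After the program, t ∧ (ok ∨ t) must hold.
Before t := y: y ∧ (ok ∨ y)
Before t := h: y ∧ (ok ∨ y)
Before ok := h: y ∧ (h ∨ y)
Before h := ¬d: y ∧ ((¬d) ∨ y)
Before d := d: y ∧ ((¬d) ∨ y)
Answer: WP = y ∧ ((¬d) ∨ y)


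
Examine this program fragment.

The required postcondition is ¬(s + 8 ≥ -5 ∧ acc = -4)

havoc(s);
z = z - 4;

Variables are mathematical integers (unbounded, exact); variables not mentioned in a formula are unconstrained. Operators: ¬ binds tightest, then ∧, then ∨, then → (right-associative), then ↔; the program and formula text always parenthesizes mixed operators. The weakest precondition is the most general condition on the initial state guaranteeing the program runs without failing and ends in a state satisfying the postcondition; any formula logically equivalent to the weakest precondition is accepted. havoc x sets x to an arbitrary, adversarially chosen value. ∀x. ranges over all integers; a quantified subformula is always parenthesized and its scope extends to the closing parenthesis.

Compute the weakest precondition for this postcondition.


Working backward. After the program, the postcondition ¬(s + 8 ≥ -5 ∧ acc = -4) must hold; in canonical form it is ¬(s ≥ -13 ∧ acc = -4).
Before z := z - 4: ¬(s ≥ -13 ∧ acc = -4)
Before havoc s: ∀s_1. (¬(s_1 ≥ -13 ∧ acc = -4))
Answer: WP = ∀s_1. (¬(s_1 ≥ -13 ∧ acc = -4))


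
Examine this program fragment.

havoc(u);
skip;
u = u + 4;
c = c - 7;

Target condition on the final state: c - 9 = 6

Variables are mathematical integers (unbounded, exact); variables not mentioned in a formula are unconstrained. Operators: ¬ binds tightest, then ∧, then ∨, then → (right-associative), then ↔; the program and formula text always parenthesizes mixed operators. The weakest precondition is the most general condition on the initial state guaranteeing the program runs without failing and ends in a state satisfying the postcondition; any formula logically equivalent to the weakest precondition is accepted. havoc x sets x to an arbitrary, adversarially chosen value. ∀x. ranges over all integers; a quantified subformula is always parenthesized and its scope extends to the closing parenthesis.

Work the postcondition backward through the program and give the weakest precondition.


Working backward. After the program, the postcondition c - 9 = 6 must hold; in canonical form it is c = 15.
Before c := c - 7: c = 22
Before u := u + 4: c = 22
Before skip: c = 22
Before havoc u: c = 22
Answer: WP = c = 22


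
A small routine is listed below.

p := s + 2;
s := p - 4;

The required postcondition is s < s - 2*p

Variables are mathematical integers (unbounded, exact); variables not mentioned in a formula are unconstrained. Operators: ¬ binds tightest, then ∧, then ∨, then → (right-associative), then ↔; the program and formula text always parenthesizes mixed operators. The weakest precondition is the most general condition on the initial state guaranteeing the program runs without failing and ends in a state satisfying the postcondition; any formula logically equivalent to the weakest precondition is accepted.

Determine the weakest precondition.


Working backward. After the program, the postcondition s < s - 2*p must hold; in canonical form it is 2*p < 0.
Before s := p - 4: 2*p < 0
Before p := s + 2: 2*s < -4
Answer: WP = 2*s < -4


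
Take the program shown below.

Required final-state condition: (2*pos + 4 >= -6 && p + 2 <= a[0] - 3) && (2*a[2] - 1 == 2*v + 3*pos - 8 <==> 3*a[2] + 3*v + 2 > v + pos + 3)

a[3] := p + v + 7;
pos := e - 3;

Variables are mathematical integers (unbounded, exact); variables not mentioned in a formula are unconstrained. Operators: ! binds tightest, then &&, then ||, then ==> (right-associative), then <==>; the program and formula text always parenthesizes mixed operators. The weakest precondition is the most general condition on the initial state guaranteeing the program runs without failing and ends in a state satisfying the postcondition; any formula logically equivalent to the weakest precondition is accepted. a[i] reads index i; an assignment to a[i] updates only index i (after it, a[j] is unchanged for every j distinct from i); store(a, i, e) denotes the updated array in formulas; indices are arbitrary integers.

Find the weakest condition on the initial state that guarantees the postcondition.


Working backward. After the program, the postcondition (2*pos + 4 >= -6 && p + 2 <= a[0] - 3) && (2*a[2] - 1 == 2*v + 3*pos - 8 <==> 3*a[2] + 3*v + 2 > v + pos + 3) must hold; in canonical form it is 2*pos >= -10 && p <= a[0] - 5 && (2*a[2] == 3*pos + 2*v - 7 <==> 3*a[2] + 2*v > pos + 1).
Before pos := e - 3: 2*e >= -4 && p <= a[0] - 5 && (2*a[2] == 3*e + 2*v - 16 <==> 3*a[2] + 2*v > e - 2)
Before a[3] := p + v + 7: 2*e >= -4 && p <= a[0] - 5 && (2*a[2] == 3*e + 2*v - 16 <==> 3*a[2] + 2*v > e - 2)
Answer: WP = 2*e >= -4 && p <= a[0] - 5 && (2*a[2] == 3*e + 2*v - 16 <==> 3*a[2] + 2*v > e - 2)


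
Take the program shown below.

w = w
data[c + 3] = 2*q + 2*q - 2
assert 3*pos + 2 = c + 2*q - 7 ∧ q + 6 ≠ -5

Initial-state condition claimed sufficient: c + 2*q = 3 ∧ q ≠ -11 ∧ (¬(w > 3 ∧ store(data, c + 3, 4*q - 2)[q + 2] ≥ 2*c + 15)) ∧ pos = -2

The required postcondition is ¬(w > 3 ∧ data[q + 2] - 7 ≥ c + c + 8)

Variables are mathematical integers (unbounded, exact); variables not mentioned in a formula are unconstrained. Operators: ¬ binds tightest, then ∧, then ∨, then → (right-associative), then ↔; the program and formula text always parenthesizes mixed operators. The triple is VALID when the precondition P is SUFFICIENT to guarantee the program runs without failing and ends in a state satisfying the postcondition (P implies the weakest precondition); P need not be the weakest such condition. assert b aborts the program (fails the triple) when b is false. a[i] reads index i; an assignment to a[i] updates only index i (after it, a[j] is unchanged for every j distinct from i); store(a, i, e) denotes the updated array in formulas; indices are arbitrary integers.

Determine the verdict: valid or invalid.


Working backward. After the program, the postcondition ¬(w > 3 ∧ data[q + 2] - 7 ≥ c + c + 8) must hold; in canonical form it is ¬(w > 3 ∧ data[q + 2] ≥ 2*c + 15).
Before assert 3*pos + 2 = c + 2*q - 7 ∧ q + 6 ≠ -5: 3*pos = c + 2*q - 9 ∧ q ≠ -11 ∧ (¬(w > 3 ∧ data[q + 2] ≥ 2*c + 15))
Before data[c + 3] := 2*q + 2*q - 2: 3*pos = c + 2*q - 9 ∧ q ≠ -11 ∧ (¬(w > 3 ∧ store(data, c + 3, 4*q - 2)[q + 2] ≥ 2*c + 15))
Before w := w: 3*pos = c + 2*q - 9 ∧ q ≠ -11 ∧ (¬(w > 3 ∧ store(data, c + 3, 4*q - 2)[q + 2] ≥ 2*c + 15))
The weakest precondition is 3*pos = c + 2*q - 9 ∧ q ≠ -11 ∧ (¬(w > 3 ∧ store(data, c + 3, 4*q - 2)[q + 2] ≥ 2*c + 15)).
Check whether c + 2*q = 3 ∧ q ≠ -11 ∧ (¬(w > 3 ∧ store(data, c + 3, 4*q - 2)[q + 2] ≥ 2*c + 15)) ∧ pos = -2 implies it.
Every state satisfying the precondition satisfies the weakest precondition: the implication holds.
Answer: valid


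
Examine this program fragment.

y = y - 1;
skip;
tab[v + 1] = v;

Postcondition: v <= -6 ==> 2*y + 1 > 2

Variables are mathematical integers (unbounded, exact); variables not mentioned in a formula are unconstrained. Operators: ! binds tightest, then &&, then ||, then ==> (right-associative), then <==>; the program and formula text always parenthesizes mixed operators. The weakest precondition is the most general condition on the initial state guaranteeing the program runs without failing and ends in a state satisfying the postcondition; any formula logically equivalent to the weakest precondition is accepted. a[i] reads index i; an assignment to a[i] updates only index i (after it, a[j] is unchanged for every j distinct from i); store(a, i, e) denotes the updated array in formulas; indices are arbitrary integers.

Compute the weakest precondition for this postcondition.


Working backward. After the program, the postcondition v <= -6 ==> 2*y + 1 > 2 must hold; in canonical form it is v <= -6 ==> 2*y > 1.
Before tab[v + 1] := v: v <= -6 ==> 2*y > 1
Before skip: v <= -6 ==> 2*y > 1
Before y := y - 1: v <= -6 ==> 2*y > 3
Answer: WP = v <= -6 ==> 2*y > 3


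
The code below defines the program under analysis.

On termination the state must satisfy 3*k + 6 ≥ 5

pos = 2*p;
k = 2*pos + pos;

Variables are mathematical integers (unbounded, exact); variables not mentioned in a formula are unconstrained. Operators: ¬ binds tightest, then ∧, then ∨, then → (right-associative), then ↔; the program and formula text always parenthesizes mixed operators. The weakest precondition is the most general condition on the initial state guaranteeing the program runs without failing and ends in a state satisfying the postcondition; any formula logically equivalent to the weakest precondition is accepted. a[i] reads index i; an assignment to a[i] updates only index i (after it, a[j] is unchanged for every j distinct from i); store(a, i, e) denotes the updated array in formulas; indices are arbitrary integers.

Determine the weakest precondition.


Working backward. After the program, the postcondition 3*k + 6 ≥ 5 must hold; in canonical form it is 3*k ≥ -1.
Before k := 2*pos + pos: 9*pos ≥ -1
Before pos := 2*p: 18*p ≥ -1
Answer: WP = 18*p ≥ -1


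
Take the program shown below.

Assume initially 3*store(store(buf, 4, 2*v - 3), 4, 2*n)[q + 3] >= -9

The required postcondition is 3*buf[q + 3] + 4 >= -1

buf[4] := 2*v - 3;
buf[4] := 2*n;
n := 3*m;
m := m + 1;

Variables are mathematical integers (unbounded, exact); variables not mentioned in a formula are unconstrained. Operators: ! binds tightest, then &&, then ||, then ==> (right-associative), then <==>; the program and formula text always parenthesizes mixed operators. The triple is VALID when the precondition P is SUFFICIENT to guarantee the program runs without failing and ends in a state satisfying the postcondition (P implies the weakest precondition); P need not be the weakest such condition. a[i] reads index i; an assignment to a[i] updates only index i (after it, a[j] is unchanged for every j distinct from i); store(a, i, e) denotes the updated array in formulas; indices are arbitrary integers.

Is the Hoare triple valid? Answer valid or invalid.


Working backward. After the program, the postcondition 3*buf[q + 3] + 4 >= -1 must hold; in canonical form it is 3*buf[q + 3] >= -5.
Before m := m + 1: 3*buf[q + 3] >= -5
Before n := 3*m: 3*buf[q + 3] >= -5
Before buf[4] := 2*n: 3*store(buf, 4, 2*n)[q + 3] >= -5
Before buf[4] := 2*v - 3: 3*store(store(buf, 4, 2*v - 3), 4, 2*n)[q + 3] >= -5
The weakest precondition is 3*store(store(buf, 4, 2*v - 3), 4, 2*n)[q + 3] >= -5.
Check whether 3*store(store(buf, 4, 2*v - 3), 4, 2*n)[q + 3] >= -9 implies it.
Countermodel: at the initial state buf = {[4] = 2, elsewhere 2}, n = -1, q = 1, v = 0, the precondition holds but the weakest precondition fails.
Answer: invalid


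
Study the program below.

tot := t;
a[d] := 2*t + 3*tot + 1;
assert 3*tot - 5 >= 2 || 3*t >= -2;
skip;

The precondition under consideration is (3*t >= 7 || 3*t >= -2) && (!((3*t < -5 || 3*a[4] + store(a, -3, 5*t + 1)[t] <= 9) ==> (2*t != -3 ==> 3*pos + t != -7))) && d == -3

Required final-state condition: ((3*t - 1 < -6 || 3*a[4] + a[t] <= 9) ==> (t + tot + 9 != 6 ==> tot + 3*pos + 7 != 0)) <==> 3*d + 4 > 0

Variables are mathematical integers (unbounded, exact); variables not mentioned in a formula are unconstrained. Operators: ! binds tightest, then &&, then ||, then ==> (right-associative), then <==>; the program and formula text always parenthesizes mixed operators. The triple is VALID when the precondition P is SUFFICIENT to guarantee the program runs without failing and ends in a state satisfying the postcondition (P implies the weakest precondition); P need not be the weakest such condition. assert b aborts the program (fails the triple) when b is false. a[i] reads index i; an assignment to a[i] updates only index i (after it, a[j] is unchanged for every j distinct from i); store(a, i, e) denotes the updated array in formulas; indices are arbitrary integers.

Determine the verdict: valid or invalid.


Working backward. After the program, the postcondition ((3*t - 1 < -6 || 3*a[4] + a[t] <= 9) ==> (t + tot + 9 != 6 ==> tot + 3*pos + 7 != 0)) <==> 3*d + 4 > 0 must hold; in canonical form it is ((3*t < -5 || 3*a[4] + a[t] <= 9) ==> (t + tot != -3 ==> 3*pos + tot != -7)) <==> 3*d > -4.
Before skip: ((3*t < -5 || 3*a[4] + a[t] <= 9) ==> (t + tot != -3 ==> 3*pos + tot != -7)) <==> 3*d > -4
Before assert 3*tot - 5 >= 2 || 3*t >= -2: (3*tot >= 7 || 3*t >= -2) && (((3*t < -5 || 3*a[4] + a[t] <= 9) ==> (t + tot != -3 ==> 3*pos + tot != -7)) <==> 3*d > -4)
Before a[d] := 2*t + 3*tot + 1: (3*tot >= 7 || 3*t >= -2) && (((3*t < -5 || 3*store(a, d, 2*t + 3*tot + 1)[4] + store(a, d, 2*t + 3*tot + 1)[t] <= 9) ==> (t + tot != -3 ==> 3*pos + tot != -7)) <==> 3*d > -4)
Before tot := t: (3*t >= 7 || 3*t >= -2) && (((3*t < -5 || 3*store(a, d, 5*t + 1)[4] + store(a, d, 5*t + 1)[t] <= 9) ==> (2*t != -3 ==> 3*pos + t != -7)) <==> 3*d > -4)
The weakest precondition is (3*t >= 7 || 3*t >= -2) && (((3*t < -5 || 3*store(a, d, 5*t + 1)[4] + store(a, d, 5*t + 1)[t] <= 9) ==> (2*t != -3 ==> 3*pos + t != -7)) <==> 3*d > -4).
Check whether (3*t >= 7 || 3*t >= -2) && (!((3*t < -5 || 3*a[4] + store(a, -3, 5*t + 1)[t] <= 9) ==> (2*t != -3 ==> 3*pos + t != -7))) && d == -3 implies it.
Every state satisfying the precondition satisfies the weakest precondition: the implication holds.
Answer: valid


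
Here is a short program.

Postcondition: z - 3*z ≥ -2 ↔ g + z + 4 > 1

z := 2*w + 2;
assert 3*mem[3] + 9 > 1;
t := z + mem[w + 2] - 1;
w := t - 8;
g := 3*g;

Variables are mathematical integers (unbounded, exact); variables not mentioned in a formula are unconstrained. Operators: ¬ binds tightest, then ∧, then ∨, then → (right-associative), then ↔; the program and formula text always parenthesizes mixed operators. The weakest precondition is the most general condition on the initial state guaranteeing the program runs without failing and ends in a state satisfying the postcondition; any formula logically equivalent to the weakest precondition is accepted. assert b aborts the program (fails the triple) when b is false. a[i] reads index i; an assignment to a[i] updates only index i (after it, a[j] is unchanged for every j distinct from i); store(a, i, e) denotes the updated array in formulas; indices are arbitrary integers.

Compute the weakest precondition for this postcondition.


Working backward. After the program, the postcondition z - 3*z ≥ -2 ↔ g + z + 4 > 1 must hold; in canonical form it is 2*z ≤ 2 ↔ g + z > -3.
Before g := 3*g: 2*z ≤ 2 ↔ 3*g + z > -3
Before w := t - 8: 2*z ≤ 2 ↔ 3*g + z > -3
Before t := z + mem[w + 2] - 1: 2*z ≤ 2 ↔ 3*g + z > -3
Before assert 3*mem[3] + 9 > 1: 3*mem[3] > -8 ∧ (2*z ≤ 2 ↔ 3*g + z > -3)
Before z := 2*w + 2: 3*mem[3] > -8 ∧ (4*w ≤ -2 ↔ 3*g + 2*w > -5)
Answer: WP = 3*mem[3] > -8 ∧ (4*w ≤ -2 ↔ 3*g + 2*w > -5)


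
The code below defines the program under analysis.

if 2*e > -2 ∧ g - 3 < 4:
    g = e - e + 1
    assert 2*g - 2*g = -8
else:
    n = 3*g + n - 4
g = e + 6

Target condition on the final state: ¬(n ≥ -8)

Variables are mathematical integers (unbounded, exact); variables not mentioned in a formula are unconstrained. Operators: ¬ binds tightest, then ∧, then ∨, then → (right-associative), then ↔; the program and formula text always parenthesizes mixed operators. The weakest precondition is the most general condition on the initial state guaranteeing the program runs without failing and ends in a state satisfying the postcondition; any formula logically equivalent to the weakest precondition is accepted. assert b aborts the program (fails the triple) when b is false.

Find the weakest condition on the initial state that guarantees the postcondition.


Working backward. After the program, ¬(n ≥ -8) must hold.
Before g := e + 6: ¬(n ≥ -8)
Then branch requires false; else branch requires ¬(3*g + n ≥ -4).
Before the if: (¬(2*e > -2 ∧ g < 7)) ∧ ((¬(2*e > -2 ∧ g < 7)) → (¬(3*g + n ≥ -4)))
Answer: WP = (¬(2*e > -2 ∧ g < 7)) ∧ ((¬(2*e > -2 ∧ g < 7)) → (¬(3*g + n ≥ -4)))


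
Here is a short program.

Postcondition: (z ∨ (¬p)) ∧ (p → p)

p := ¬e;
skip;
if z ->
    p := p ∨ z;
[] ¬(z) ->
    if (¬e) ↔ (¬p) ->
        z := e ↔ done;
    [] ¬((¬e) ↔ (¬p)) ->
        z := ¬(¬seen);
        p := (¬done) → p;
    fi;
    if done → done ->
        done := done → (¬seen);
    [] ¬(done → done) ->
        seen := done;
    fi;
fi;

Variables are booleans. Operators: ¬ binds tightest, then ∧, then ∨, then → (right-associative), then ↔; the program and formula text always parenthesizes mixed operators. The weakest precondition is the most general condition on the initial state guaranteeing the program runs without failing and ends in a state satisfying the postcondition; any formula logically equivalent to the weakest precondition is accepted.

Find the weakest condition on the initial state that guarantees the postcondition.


Working backward. After the program, the postcondition (z ∨ (¬p)) ∧ (p → p) must hold; in canonical form it is z ∨ (¬p).
Then branch requires z ∨ (¬(p ∨ z)); else branch requires (((¬e) ↔ (¬p)) → ((e ↔ done) ∨ (¬p))) ∧ ((¬((¬e) ↔ (¬p))) → (seen ∨ (¬((¬done) → p)))).
Before the if: (z → (z ∨ (¬(p ∨ z)))) ∧ ((¬z) → ((((¬e) ↔ (¬p)) → ((e ↔ done) ∨ (¬p))) ∧ ((¬((¬e) ↔ (¬p))) → (seen ∨ (¬((¬done) → p))))))
Before skip: (z → (z ∨ (¬(p ∨ z)))) ∧ ((¬z) → ((((¬e) ↔ (¬p)) → ((e ↔ done) ∨ (¬p))) ∧ ((¬((¬e) ↔ (¬p))) → (seen ∨ (¬((¬done) → p))))))
Before p := ¬e: (z → (z ∨ (¬((¬e) ∨ z)))) ∧ ((¬z) → ((((¬e) ↔ e) → ((e ↔ done) ∨ e)) ∧ ((¬((¬e) ↔ e)) → (seen ∨ (¬((¬done) → (¬e)))))))
Answer: WP = (z → (z ∨ (¬((¬e) ∨ z)))) ∧ ((¬z) → ((((¬e) ↔ e) → ((e ↔ done) ∨ e)) ∧ ((¬((¬e) ↔ e)) → (seen ∨ (¬((¬done) → (¬e)))))))


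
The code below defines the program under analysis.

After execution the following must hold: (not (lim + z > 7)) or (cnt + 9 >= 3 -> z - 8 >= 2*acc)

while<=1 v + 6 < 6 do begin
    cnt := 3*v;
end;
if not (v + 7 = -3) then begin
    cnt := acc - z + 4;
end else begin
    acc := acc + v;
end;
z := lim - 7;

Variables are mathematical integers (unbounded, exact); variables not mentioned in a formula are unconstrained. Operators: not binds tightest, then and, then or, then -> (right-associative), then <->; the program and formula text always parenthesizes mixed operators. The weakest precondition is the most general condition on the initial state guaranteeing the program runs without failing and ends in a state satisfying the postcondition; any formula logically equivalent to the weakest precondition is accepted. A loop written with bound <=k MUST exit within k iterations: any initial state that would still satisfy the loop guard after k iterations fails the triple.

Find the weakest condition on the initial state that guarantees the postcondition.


Working backward. After the program, the postcondition (not (lim + z > 7)) or (cnt + 9 >= 3 -> z - 8 >= 2*acc) must hold; in canonical form it is (not (lim + z > 7)) or (cnt >= -6 -> z >= 2*acc + 8).
Before z := lim - 7: (not (2*lim > 14)) or (cnt >= -6 -> lim >= 2*acc + 15)
Then branch requires (not (2*lim > 14)) or (acc >= z - 10 -> lim >= 2*acc + 15); else branch requires (not (2*lim > 14)) or (cnt >= -6 -> lim >= 2*acc + 2*v + 15).
Before the if: ((not (v = -10)) -> ((not (2*lim > 14)) or (acc >= z - 10 -> lim >= 2*acc + 15))) and (v = -10 -> ((not (2*lim > 14)) or (cnt >= -6 -> lim >= 2*acc + 2*v + 15)))
Before the loop (bound <=1), unroll the exhaustion recursion (WP_0 = exit-now case; WP_j = one more guarded iteration, up to j = 1):
  WP_0: (not (v < 0)) and ((not (v = -10)) -> ((not (2*lim > 14)) or (acc >= z - 10 -> lim >= 2*acc + 15))) and (v = -10 -> ((not (2*lim > 14)) or (cnt >= -6 -> lim >= 2*acc + 2*v + 15)))
  WP_1: (v < 0 -> ((not (v < 0)) and ((not (v = -10)) -> ((not (2*lim > 14)) or (acc >= z - 10 -> lim >= 2*acc + 15))) and (v = -10 -> ((not (2*lim > 14)) or (3*v >= -6 -> lim >= 2*acc + 2*v + 15))))) and ((not (v < 0)) -> (((not (v = -10)) -> ((not (2*lim > 14)) or (acc >= z - 10 -> lim >= 2*acc + 15))) and (v = -10 -> ((not (2*lim > 14)) or (cnt >= -6 -> lim >= 2*acc + 2*v + 15)))))
So before the loop: (v < 0 -> ((not (v < 0)) and ((not (v = -10)) -> ((not (2*lim > 14)) or (acc >= z - 10 -> lim >= 2*acc + 15))) and (v = -10 -> ((not (2*lim > 14)) or (3*v >= -6 -> lim >= 2*acc + 2*v + 15))))) and ((not (v < 0)) -> (((not (v = -10)) -> ((not (2*lim > 14)) or (acc >= z - 10 -> lim >= 2*acc + 15))) and (v = -10 -> ((not (2*lim > 14)) or (cnt >= -6 -> lim >= 2*acc + 2*v + 15)))))
Answer: WP = (v < 0 -> ((not (v < 0)) and ((not (v = -10)) -> ((not (2*lim > 14)) or (acc >= z - 10 -> lim >= 2*acc + 15))) and (v = -10 -> ((not (2*lim > 14)) or (3*v >= -6 -> lim >= 2*acc + 2*v + 15))))) and ((not (v < 0)) -> (((not (v = -10)) -> ((not (2*lim > 14)) or (acc >= z - 10 -> lim >= 2*acc + 15))) and (v = -10 -> ((not (2*lim > 14)) or (cnt >= -6 -> lim >= 2*acc + 2*v + 15)))))


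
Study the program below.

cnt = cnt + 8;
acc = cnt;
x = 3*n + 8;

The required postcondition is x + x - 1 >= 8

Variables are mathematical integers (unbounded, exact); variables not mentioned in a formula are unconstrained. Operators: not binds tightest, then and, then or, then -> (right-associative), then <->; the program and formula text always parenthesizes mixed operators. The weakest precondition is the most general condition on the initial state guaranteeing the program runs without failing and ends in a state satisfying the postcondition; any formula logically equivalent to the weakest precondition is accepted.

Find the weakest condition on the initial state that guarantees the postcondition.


Working backward. After the program, the postcondition x + x - 1 >= 8 must hold; in canonical form it is 2*x >= 9.
Before x := 3*n + 8: 6*n >= -7
Before acc := cnt: 6*n >= -7
Before cnt := cnt + 8: 6*n >= -7
Answer: WP = 6*n >= -7


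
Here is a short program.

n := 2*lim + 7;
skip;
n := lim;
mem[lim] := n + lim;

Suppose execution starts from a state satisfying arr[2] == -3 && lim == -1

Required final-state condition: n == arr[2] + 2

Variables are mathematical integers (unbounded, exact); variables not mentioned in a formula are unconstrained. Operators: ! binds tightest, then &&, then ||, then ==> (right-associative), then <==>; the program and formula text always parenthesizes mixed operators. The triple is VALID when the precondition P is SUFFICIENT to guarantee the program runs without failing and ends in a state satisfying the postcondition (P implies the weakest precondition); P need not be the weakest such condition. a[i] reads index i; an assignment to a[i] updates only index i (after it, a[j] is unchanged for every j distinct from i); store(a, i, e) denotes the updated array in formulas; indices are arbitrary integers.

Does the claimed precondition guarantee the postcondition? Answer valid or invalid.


Working backward. After the program, n == arr[2] + 2 must hold.
Before mem[lim] := n + lim: n == arr[2] + 2
Before n := lim: lim == arr[2] + 2
Before skip: lim == arr[2] + 2
Before n := 2*lim + 7: lim == arr[2] + 2
The weakest precondition is lim == arr[2] + 2.
Check whether arr[2] == -3 && lim == -1 implies it.
Every state satisfying the precondition satisfies the weakest precondition: the implication holds.
Answer: valid
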